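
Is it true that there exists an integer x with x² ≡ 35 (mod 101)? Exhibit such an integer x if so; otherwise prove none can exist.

Apply Euler's criterion with the prime 101: 35 is a quadratic residue iff 35^50 ≡ 1 (mod 101), and a non-residue iff it is ≡ −1.
Squaring successively (mod 101): 35^2 = 1225 ≡ 13; 35^4 ≡ 13² = 169 ≡ 68; 35^8 ≡ 68² = 4624 ≡ 79; 35^16 ≡ 79² = 6241 ≡ 80; 35^32 ≡ 80² = 6400 ≡ 37.
Since 50 = 32 + 16 + 2, 35^50 ≡ 37 · 80 · 13; multiplying out mod 101: 37·80 = 2960 ≡ 31, then 31·13 = 403 ≡ 100. Thus 35^50 ≡ 100 ≡ −1 (mod 101).
The value −1 means 35 is a non-residue modulo 101, so x² ≡ 35 (mod 101) is impossible.

No, no such integer exists.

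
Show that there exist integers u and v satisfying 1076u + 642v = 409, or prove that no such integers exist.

No such integers exist.

Any value of 1076u + 642v is a multiple of gcd(1076, 642) = 2.
However 409 leaves remainder 1 on division by 2.
So the equation is unsolvable over ℤ.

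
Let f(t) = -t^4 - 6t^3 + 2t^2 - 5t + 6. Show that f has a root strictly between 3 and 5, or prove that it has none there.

No.

f(3) = -234 and f(5) = -1344, both negative, so a sign-change argument is unavailable; we show f keeps this sign on the whole interval.
Substitute t = 3 + u, where 0 < u < 2 on the interval. Expanding, f(3 + u) = -u^4 - 18u^3 - 106u^2 - 263u - 234.
All 5 nonzero coefficients of this polynomial in u are negative; hence for u > 0 the value is a sum of negative terms (the constant -234 among them).
So f is strictly negative on (3, 5); no root exists in the interval.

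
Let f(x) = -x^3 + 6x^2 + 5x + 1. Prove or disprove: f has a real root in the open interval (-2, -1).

The endpoint values f(-2) = 23 and f(-1) = 3 are both positive. Claim: f(x) > 0 for every x in (-2, -1).
Shift to the endpoint -1: with x = -1 − u (0 < u < 1), one computes f(-1 − u) = u^3 + 9u^2 + 10u + 3.
The nonzero coefficients here are all positive, so for u > 0 every term is positive (or zero), and the constant term 3 is strictly positive.
So f is strictly positive on (-2, -1); no root exists in the interval.

No such root exists.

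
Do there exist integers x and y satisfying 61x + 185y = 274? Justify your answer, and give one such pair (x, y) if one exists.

Since gcd(61, 185) = 1, every integer is an integer combination of 61 and 185.
Euclidean algorithm: 185 = 3·61 + 2, 61 = 30·2 + 1, 2 = 2·1 + 0.
Back-substituting, 1 = 61 − 30·2 = 61 − 30·(185 − 3·61) = −30·185 + 91·61; that is, 61·91 + 185·(-30) = 1.
Times 274: 61·24934 + 185·(-8220) = 274, so (24934, -8220) solves it.
Subtracting 134·185 from x and adding 134·61 to y gives the tidier solution (144, -46).
Indeed 61·144 + 185·(-46) = 8784 − 8510 = 274.

x = 144, y = -46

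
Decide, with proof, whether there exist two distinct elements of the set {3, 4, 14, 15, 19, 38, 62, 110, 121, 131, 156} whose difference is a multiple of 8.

Yes: 3 and 19.

3 mod 8 = 3 and 19 mod 8 = 3, so 19 − 3 = 16 = 2·8.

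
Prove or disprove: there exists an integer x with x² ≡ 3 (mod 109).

x = 60

x = 60 works: 60² = 3600, and 3600 − 3 = 3597 = 33·109.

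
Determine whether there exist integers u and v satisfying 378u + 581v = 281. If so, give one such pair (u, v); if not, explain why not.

No, no such integers exist.

Both 378 and 581 are divisible by gcd(378, 581) = 7, hence so is any combination 378u + 581v.
But 281 is not a multiple of 7 (it leaves remainder 1).
So the equation is unsolvable over ℤ.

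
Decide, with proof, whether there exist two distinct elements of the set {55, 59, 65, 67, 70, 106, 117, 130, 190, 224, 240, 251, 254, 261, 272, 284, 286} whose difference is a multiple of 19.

Residues mod 19: 55↦17, 59↦2, 65↦8, 67↦10, 70↦13, 106↦11, 117↦3, 130↦16, 190↦0, 224↦15, 240↦12, 251↦4, 254↦7, 261↦14, 272↦6, 284↦18, 286↦1.
These 17 residues are pairwise different, hence no difference of two elements is divisible by 19.

No, no such pair exists.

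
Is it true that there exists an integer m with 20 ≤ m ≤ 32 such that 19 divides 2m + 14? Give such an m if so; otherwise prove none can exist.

Scanning upward from m = 20 gives 54, 56, 58, 60, 62, 64, 66, 68, 70, 72, 74, none divisible by 19. Try m = 31: 2·31 + 14 = 76 = 4·19, which is divisible by 19.

m = 31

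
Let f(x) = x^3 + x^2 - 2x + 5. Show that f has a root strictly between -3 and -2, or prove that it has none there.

f(-3) = -7 and f(-2) = 5, which have opposite signs.
Since f is a polynomial it is continuous on [-3, -2].
By the Intermediate Value Theorem f must vanish at some point of (-3, -2).

Such a root exists.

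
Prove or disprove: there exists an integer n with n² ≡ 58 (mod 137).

137 is prime, so by Euler's criterion 58 is a square mod 137 iff 58^((137−1)/2) = 58^68 ≡ 1 (mod 137).
Repeated squaring mod 137: 58^2 = 3364 ≡ 76; 58^4 ≡ 76² = 5776 ≡ 22; 58^8 ≡ 22² = 484 ≡ 73; 58^16 ≡ 73² = 5329 ≡ 123; 58^32 ≡ 123² = 15129 ≡ 59; 58^64 ≡ 59² = 3481 ≡ 56.
Since 68 = 64 + 4, 58^68 ≡ 56 · 22; multiplying out mod 137: 56·22 = 1232 ≡ 136. Thus 58^68 ≡ 136 ≡ −1 (mod 137).
By Euler's criterion 58 is a quadratic non-residue mod 137: no n satisfies n² ≡ 58 (mod 137).

There is no such integer.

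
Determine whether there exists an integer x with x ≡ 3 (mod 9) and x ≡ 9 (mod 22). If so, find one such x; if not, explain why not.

Since 9 and 22 share no common factor, CRT says the pair of congruences has a solution (unique mod 198).
Write x = 3 + 9t and require 3 + 9t ≡ 9 (mod 22), i.e. 9t ≡ 6 (mod 22).
Invert 9 mod 22 by the Euclidean algorithm: 22 = 2·9 + 4, 9 = 2·4 + 1, 4 = 4·1 + 0; back-substituting, 1 = 9 − 2·4 = 9 − 2·(22 − 2·9) = −2·22 + 5·9. Hence 9·5 ≡ 1, so 9⁻¹ ≡ 5 (mod 22).
Multiplying by 5: t ≡ 5·6 = 30 ≡ 8 (mod 22).
Taking t = 8 gives x = 3 + 9·8 = 75.
Indeed 75 ≡ 3 (mod 9) and 75 ≡ 9 (mod 22).

x = 75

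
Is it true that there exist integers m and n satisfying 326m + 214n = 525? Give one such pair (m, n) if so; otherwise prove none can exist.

No such integers exist.

gcd(326, 214) = 2, so every integer of the form 326m + 214n is a multiple of 2.
But 525 = 2·262 + 1, so 2 ∤ 525.
Therefore 326m + 214n = 525 has no solution in integers.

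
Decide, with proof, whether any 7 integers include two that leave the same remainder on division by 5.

True.

Each integer lies in one of the 5 residue classes modulo 5.
Placing 7 integers into 5 classes, some class receives at least two — say a and b.
That is, a and b leave the same remainder on division by 5, as claimed.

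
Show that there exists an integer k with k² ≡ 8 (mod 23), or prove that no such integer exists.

k = 10

k = 10 works: 10² = 100, and 100 − 8 = 92 = 4·23.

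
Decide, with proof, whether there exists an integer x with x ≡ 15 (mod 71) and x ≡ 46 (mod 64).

x = 2926

gcd(71, 64) = 1, so the Chinese Remainder Theorem guarantees exactly one residue class mod 4544 satisfying both.
Write x = 15 + 71t and require 15 + 71t ≡ 46 (mod 64), i.e. 71t ≡ 31 (mod 64).
71 ≡ 7 (mod 64), so this reads 7t ≡ 31 (mod 64). Note 7·55 = 385 ≡ 1 (mod 64) (as 385 − 1 = 6·64), so 7⁻¹ ≡ 55.
Multiplying by 55: t ≡ 55·31 = 1705 ≡ 41 (mod 64).
Taking t = 41 gives x = 15 + 71·41 = 2926.
Check: 2926 mod 71 = 15, 2926 mod 64 = 46. ✓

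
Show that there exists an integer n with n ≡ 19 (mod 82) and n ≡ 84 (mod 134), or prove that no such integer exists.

Both moduli are multiples of 2 = gcd(82, 134), so any solution would satisfy n ≡ 19 and n ≡ 84 modulo 2 simultaneously.
However 19 ≡ 1 and 84 ≡ 0 (mod 2), and 1 ≠ 0.
Therefore no such n exists.

No such integer exists.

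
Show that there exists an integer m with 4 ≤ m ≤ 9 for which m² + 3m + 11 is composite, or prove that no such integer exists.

At m = 4: 4² + 3·4 + 11 = 39 = 3·13, which is composite.

m = 4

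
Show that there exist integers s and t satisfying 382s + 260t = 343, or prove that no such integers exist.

Any value of 382s + 260t is a multiple of gcd(382, 260) = 2.
But 343 is not a multiple of 2 (it leaves remainder 1).
Therefore 382s + 260t = 343 has no solution in integers.

No such integers exist.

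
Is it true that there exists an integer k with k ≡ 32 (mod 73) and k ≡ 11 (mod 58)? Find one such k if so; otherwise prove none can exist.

k = 3317

Since 73 and 58 share no common factor, CRT says the pair of congruences has a solution (unique mod 4234).
Any solution of the first congruence is k = 32 + 73t; substituting into the second, 73t ≡ 11 − 32 ≡ 37 (mod 58).
73 ≡ 15 (mod 58), so this reads 15t ≡ 37 (mod 58). To invert 15 modulo 58: 58 = 3·15 + 13, 15 = 1·13 + 2, 13 = 6·2 + 1, 2 = 2·1 + 0, and unwinding, 1 = 13 − 6·2 = 13 − 6·(15 − 1·13) = −6·15 + 7·13 = −6·15 + 7·(58 − 3·15) = 7·58 − 27·15. Thus 15⁻¹ ≡ -27 ≡ 31 (mod 58).
Therefore t ≡ 31·37 = 1147 ≡ 45 (mod 58).
Taking t = 45 gives k = 32 + 73·45 = 3317.
Indeed 3317 ≡ 32 (mod 73) and 3317 ≡ 11 (mod 58).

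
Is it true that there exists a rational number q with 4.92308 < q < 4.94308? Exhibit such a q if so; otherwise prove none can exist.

q = 69/14

Look for a denominator N such that an integer falls strictly between N·4.92308 and N·4.94308. N = 14 works: 14·4.92308 = 68.92312 < 69 < 69.20312 = 14·4.94308.
So q = 69/14 works: it is a ratio of integers, and dividing 14·4.92308 < 69 < 14·4.94308 through by 14 gives 4.92308 < 69/14 < 4.94308.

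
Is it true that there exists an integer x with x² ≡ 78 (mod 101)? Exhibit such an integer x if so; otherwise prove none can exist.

x = 49 works: 49² = 2401, and 2401 − 78 = 2323 = 23·101.

x = 49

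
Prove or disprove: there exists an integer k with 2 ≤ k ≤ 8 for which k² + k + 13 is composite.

At k = 4: 4² + 4 + 13 = 33 = 3·11, which is composite.

k = 4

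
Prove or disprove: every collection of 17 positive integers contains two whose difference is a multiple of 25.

No; for instance {75, 76, 77, 78, 79, 80, 81, 82, 83, 84, 85, 86, 87, 88, 89, 90, 91} is a counterexample.

Take the 17 consecutive integers 75, 76, …, 91: their residues mod 25 are all distinct because 17 ≤ 25.
The differences between them range over 1, …, 16, none of which is divisible by 25.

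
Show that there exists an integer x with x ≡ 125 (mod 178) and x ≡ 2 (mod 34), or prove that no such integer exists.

gcd(178, 34) = 2. If x ≡ 125 (mod 178) and x ≡ 2 (mod 34), then x ≡ 125 (mod 2) and x ≡ 2 (mod 2).
These are incompatible: 125 − 2 = 123 is not divisible by 2.
So no integer satisfies both congruences.

There is no such integer.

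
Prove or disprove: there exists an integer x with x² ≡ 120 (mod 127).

x = 82 works: 82² = 6724, and 6724 − 120 = 6604 = 52·127.

x = 82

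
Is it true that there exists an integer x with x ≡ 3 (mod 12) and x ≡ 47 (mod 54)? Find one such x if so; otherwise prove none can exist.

Reduce both congruences modulo 6, which divides 12 and 54: they say x ≡ 3 (mod 6) and x ≡ 47 (mod 6).
However 3 ≡ 3 and 47 ≡ 5 (mod 6), and 3 ≠ 5.
Hence the system has no solution.

No such integer exists.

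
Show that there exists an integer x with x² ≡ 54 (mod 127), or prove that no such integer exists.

There is no such integer.

Apply Euler's criterion with the prime 127: 54 is a quadratic residue iff 54^63 ≡ 1 (mod 127), and a non-residue iff it is ≡ −1.
Repeated squaring mod 127: 54^2 = 2916 ≡ 122; 54^4 ≡ 122² = 14884 ≡ 25; 54^8 ≡ 25² = 625 ≡ 117; 54^16 ≡ 117² = 13689 ≡ 100; 54^32 ≡ 100² = 10000 ≡ 94.
Since 63 = 32 + 16 + 8 + 4 + 2 + 1, 54^63 ≡ 94 · 100 · 117 · 25 · 122 · 54; multiplying out mod 127: 94·100 = 9400 ≡ 2, then 2·117 = 234 ≡ 107, then 107·25 = 2675 ≡ 8, then 8·122 = 976 ≡ 87, then 87·54 = 4698 ≡ 126. Thus 54^63 ≡ 126 ≡ −1 (mod 127).
The value −1 means 54 is a non-residue modulo 127, so x² ≡ 54 (mod 127) is impossible.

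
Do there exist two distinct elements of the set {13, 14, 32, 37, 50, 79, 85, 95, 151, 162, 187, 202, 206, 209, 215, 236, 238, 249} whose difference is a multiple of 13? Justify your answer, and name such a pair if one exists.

The pair (14, 79) works.

14 mod 13 = 1 and 79 mod 13 = 1, so 79 − 14 = 65 = 5·13.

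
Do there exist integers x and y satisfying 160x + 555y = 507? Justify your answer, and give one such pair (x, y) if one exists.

Both 160 and 555 are divisible by gcd(160, 555) = 5, hence so is any combination 160x + 555y.
But 507 is not a multiple of 5 (it leaves remainder 2).
Therefore 160x + 555y = 507 has no solution in integers.

No such integers exist.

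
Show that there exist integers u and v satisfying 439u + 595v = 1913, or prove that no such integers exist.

u = 167, v = -120

Since gcd(439, 595) = 1, every integer is an integer combination of 439 and 595.
Euclidean algorithm: 595 = 1·439 + 156, 439 = 2·156 + 127, 156 = 1·127 + 29, 127 = 4·29 + 11, 29 = 2·11 + 7, 11 = 1·7 + 4, 7 = 1·4 + 3, 4 = 1·3 + 1, 3 = 3·1 + 0.
Back-substituting, 1 = 4 − 1·3 = 4 − (7 − 1·4) = −7 + 2·4 = −7 + 2·(11 − 1·7) = 2·11 − 3·7 = 2·11 − 3·(29 − 2·11) = −3·29 + 8·11 = −3·29 + 8·(127 − 4·29) = 8·127 − 35·29 = 8·127 − 35·(156 − 1·127) = −35·156 + 43·127 = −35·156 + 43·(439 − 2·156) = 43·439 − 121·156 = 43·439 − 121·(595 − 1·439) = −121·595 + 164·439; that is, 439·164 + 595·(-121) = 1.
Scaling by 1913 gives the particular solution (u, v) = (313732, -231473).
Subtracting 527·595 from u and adding 527·439 to v gives the tidier solution (167, -120).
Check: 439·167 + 595·(-120) = 73313 − 71400 = 1913. ✓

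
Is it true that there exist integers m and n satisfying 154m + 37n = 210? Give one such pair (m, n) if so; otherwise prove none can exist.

m = 35, n = -140

154 and 37 are coprime, so 154m + 37n ranges over all of ℤ.
Dividing repeatedly: 154 = 4·37 + 6, 37 = 6·6 + 1, 6 = 6·1 + 0.
Unwinding: 1 = 37 − 6·6 = 37 − 6·(154 − 4·37) = −6·154 + 25·37, i.e. 154·(-6) + 37·25 = 1.
Multiplying through by 210: m = (-6)·210 = -1260, n = 25·210 = 5250 is a solution.
Shifting by a multiple of (37, −154) keeps it a solution: m = -1260 + 35·37 = 35, n = 5250 − 35·154 = -140.
Indeed 154·35 + 37·(-140) = 5390 − 5180 = 210.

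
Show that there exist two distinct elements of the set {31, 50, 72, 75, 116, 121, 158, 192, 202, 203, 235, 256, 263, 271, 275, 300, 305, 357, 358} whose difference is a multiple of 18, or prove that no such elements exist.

Both 31 and 121 leave remainder 13 on division by 18; their difference 90 = 5·18 is a multiple of 18.

31 and 121 are such a pair.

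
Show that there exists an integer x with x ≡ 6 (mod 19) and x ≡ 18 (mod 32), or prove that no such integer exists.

x = 82

gcd(19, 32) = 1, so the Chinese Remainder Theorem guarantees exactly one residue class mod 608 satisfying both.
Any solution of the first congruence is x = 6 + 19t; substituting into the second, 19t ≡ 18 − 6 ≡ 12 (mod 32).
To invert 19 modulo 32: 32 = 1·19 + 13, 19 = 1·13 + 6, 13 = 2·6 + 1, 6 = 6·1 + 0, and unwinding, 1 = 13 − 2·6 = 13 − 2·(19 − 1·13) = −2·19 + 3·13 = −2·19 + 3·(32 − 1·19) = 3·32 − 5·19. Thus 19⁻¹ ≡ -5 ≡ 27 (mod 32).
Multiplying by 27: t ≡ 27·12 = 324 ≡ 4 (mod 32).
With t = 4: x = 6 + 19·4 = 82.
Check: 82 mod 19 = 6, 82 mod 32 = 18. ✓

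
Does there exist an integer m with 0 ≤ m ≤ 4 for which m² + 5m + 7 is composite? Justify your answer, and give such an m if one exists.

At m = 2: 2² + 5·2 + 7 = 21 = 3·7, which is composite.

m = 2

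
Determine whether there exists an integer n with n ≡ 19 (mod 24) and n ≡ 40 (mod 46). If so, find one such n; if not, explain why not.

Both moduli are multiples of 2 = gcd(24, 46), so any solution would satisfy n ≡ 19 and n ≡ 40 modulo 2 simultaneously.
But 19 mod 2 = 1 while 40 mod 2 = 0, a contradiction.
So no integer satisfies both congruences.

No, no such integer exists.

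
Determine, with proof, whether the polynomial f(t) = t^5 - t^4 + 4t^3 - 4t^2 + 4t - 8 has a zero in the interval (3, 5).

No.

f(3) = 238 and f(5) = 2912, both positive, so a sign-change argument is unavailable; we show f keeps this sign on the whole interval.
Shift to the endpoint 3: with t = 3 + u (0 < u < 2), one computes f(3 + u) = u^5 + 14u^4 + 82u^3 + 248u^2 + 385u + 238.
All 6 nonzero coefficients of this polynomial in u are positive; hence for u > 0 the value is a sum of positive terms (the constant 238 among them).
So f is strictly positive on (3, 5); no root exists in the interval.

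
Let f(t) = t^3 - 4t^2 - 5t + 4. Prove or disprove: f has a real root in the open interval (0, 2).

Such a root exists.

f(0) = 4 and f(2) = -14, which have opposite signs.
As a polynomial, f is continuous on every closed interval.
By the Intermediate Value Theorem f must vanish at some point of (0, 2).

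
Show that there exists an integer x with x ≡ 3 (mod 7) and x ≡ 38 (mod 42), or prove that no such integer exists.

x = 38

gcd(7, 42) = 7. A simultaneous solution exists iff 3 ≡ 38 (mod 7); here 3 mod 7 = 3 = 38 mod 7, so it does.
Step through x = 3, 3 + 7, 3 + 2·7, …: the values 3, 10, 17, 24, 31, 38 reduce mod 42 to 3, 10, 17, 24, 31, 38. The value 38 hits 38.
Check: 38 mod 7 = 3, 38 mod 42 = 38. ✓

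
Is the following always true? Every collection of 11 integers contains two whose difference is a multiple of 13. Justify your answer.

No, the set {17, 18, 19, 20, 21, 22, 23, 24, 25, 26, 27} is a counterexample.

Take the 11 consecutive integers 17, 18, …, 27: their residues mod 13 are all distinct because 11 ≤ 13.
Any two of them differ by at most 10 < 13 and by at least 1, so no difference is a multiple of 13.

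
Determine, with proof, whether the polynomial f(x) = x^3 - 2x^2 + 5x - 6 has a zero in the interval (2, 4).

f(2) = 4 and f(4) = 46, both positive.
The derivative f'(x) = 3x^2 - 4x + 5 is a quadratic with discriminant (-4)² − 4·3·5 = -44 < 0; it never vanishes, so it is always positive (sign of the leading coefficient).
Hence f is strictly increasing on ℝ, and in particular on [2, 4]. A strictly monotone function with same-sign endpoint values stays positive on the whole interval, so f has no zero in (2, 4).

No such root exists.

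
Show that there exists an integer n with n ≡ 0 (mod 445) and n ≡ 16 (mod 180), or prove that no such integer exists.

gcd(445, 180) = 5. If n ≡ 0 (mod 445) and n ≡ 16 (mod 180), then n ≡ 0 (mod 5) and n ≡ 16 (mod 5).
However 0 ≡ 0 and 16 ≡ 1 (mod 5), and 0 ≠ 1.
Hence the system has no solution.

No such integer exists.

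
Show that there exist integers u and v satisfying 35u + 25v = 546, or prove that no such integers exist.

No, no such integers exist.

gcd(35, 25) = 5, so every integer of the form 35u + 25v is a multiple of 5.
But 546 = 5·109 + 1, so 5 ∤ 546.
Therefore 35u + 25v = 546 has no solution in integers.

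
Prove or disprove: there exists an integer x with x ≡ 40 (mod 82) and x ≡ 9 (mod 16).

Reduce both congruences modulo 2, which divides 82 and 16: they say x ≡ 40 (mod 2) and x ≡ 9 (mod 2).
But 40 mod 2 = 0 while 9 mod 2 = 1, a contradiction.
Hence the system has no solution.

No such integer exists.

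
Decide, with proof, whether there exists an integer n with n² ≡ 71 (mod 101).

Take n = 77. Then 77² = 5929 = 58·101 + 71, so 77² ≡ 71 (mod 101).

n = 77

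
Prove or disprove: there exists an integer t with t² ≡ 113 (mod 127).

Take t = 42. Then 42² = 1764 = 13·127 + 113, so 42² ≡ 113 (mod 127).

t = 42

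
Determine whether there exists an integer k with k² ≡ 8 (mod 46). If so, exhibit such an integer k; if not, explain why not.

k = 36

k = 36 works: 36² = 1296, and 1296 − 8 = 1288 = 28·46.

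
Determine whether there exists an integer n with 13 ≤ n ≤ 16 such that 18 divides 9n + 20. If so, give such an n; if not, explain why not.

No such integer n in that range exists.

For n = 13, 14, 15, 16 the values of 9n + 20 modulo 18 are 11, 2, 11, 2 respectively.
None is 0, so 18 never divides 9n + 20 on this range.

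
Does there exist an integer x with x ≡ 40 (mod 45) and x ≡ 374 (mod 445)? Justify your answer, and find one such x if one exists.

No, no such integer exists.

Reduce both congruences modulo 5, which divides 45 and 445: they say x ≡ 40 (mod 5) and x ≡ 374 (mod 5).
These are incompatible: 40 − 374 = -334 is not divisible by 5.
Hence the system has no solution.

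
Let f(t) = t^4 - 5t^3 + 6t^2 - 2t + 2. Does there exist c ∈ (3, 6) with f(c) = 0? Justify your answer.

Such a root exists.

f(3) = -4 and f(6) = 422, which have opposite signs.
f is continuous everywhere (it is a polynomial), in particular on [3, 6].
By the Intermediate Value Theorem f must vanish at some point of (3, 6).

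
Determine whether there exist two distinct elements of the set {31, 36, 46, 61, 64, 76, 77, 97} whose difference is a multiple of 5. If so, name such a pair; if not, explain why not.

31 and 36 are such a pair.

31 mod 5 = 1 and 36 mod 5 = 1, so 36 − 31 = 5 = 1·5.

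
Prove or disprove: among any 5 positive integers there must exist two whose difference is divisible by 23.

Take the 5 consecutive integers 81, 82, …, 85: their residues mod 23 are all distinct because 5 ≤ 23.
The differences between them range over 1, …, 4, none of which is divisible by 23.

No, the set {81, 82, 83, 84, 85} is a counterexample.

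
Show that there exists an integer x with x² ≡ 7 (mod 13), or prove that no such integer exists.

Squares mod 13 repeat after x = 6 (as (−x)² = x²); for x = 0..6 they are 0, 1, 4, 9, 3, 12, 10.
So the quadratic residues mod 13 are {0, 1, 3, 4, 9, 10, 12}, and 7 is not among them.
Therefore x² ≡ 7 (mod 13) has no solution.

There is no such integer.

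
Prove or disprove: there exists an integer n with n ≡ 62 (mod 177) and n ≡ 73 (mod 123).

No such integer exists.

Reduce both congruences modulo 3, which divides 177 and 123: they say n ≡ 62 (mod 3) and n ≡ 73 (mod 3).
However 62 ≡ 2 and 73 ≡ 1 (mod 3), and 2 ≠ 1.
So no integer satisfies both congruences.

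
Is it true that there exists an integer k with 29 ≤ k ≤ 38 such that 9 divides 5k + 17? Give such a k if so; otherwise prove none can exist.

k = 29

At k = 29 we get 5·29 + 17 = 162, and 162 = 9·18.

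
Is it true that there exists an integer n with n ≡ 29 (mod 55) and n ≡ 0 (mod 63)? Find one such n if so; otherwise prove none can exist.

n = 2394

gcd(55, 63) = 1, so the Chinese Remainder Theorem guarantees exactly one residue class mod 3465 satisfying both.
Write n = 29 + 55t and require 29 + 55t ≡ 0 (mod 63), i.e. 55t ≡ 34 (mod 63).
To invert 55 modulo 63: 63 = 1·55 + 8, 55 = 6·8 + 7, 8 = 1·7 + 1, 7 = 7·1 + 0, and unwinding, 1 = 8 − 1·7 = 8 − (55 − 6·8) = −55 + 7·8 = −55 + 7·(63 − 1·55) = 7·63 − 8·55. Thus 55⁻¹ ≡ -8 ≡ 55 (mod 63).
Therefore t ≡ 55·34 = 1870 ≡ 43 (mod 63).
With t = 43: n = 29 + 55·43 = 2394.
Check: 2394 mod 55 = 29, 2394 mod 63 = 0. ✓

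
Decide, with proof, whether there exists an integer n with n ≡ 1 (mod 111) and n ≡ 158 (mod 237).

No, no such integer exists.

gcd(111, 237) = 3. If n ≡ 1 (mod 111) and n ≡ 158 (mod 237), then n ≡ 1 (mod 3) and n ≡ 158 (mod 3).
However 1 ≡ 1 and 158 ≡ 2 (mod 3), and 1 ≠ 2.
So no integer satisfies both congruences.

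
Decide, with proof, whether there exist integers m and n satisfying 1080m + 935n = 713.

No such integers exist.

Both 1080 and 935 are divisible by gcd(1080, 935) = 5, hence so is any combination 1080m + 935n.
But 713 is not a multiple of 5 (it leaves remainder 3).
So the equation is unsolvable over ℤ.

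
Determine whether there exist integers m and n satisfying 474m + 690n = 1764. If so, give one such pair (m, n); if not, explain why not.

gcd(474, 690) = 6, and 6 divides 1764, so integer solutions exist.
Dividing through by 6 reduces the equation to 79m + 115n = 294.
Euclidean algorithm: 115 = 1·79 + 36, 79 = 2·36 + 7, 36 = 5·7 + 1, 7 = 7·1 + 0.
Unwinding: 1 = 36 − 5·7 = 36 − 5·(79 − 2·36) = −5·79 + 11·36 = −5·79 + 11·(115 − 1·79) = 11·115 − 16·79, i.e. 79·(-16) + 115·11 = 1.
Scaling by 294 gives the particular solution (m, n) = (-4704, 3234).
Adding 41·115 to m and subtracting 41·79 from n gives the tidier solution (11, -5).
Check: 474·11 + 690·(-5) = 5214 − 3450 = 1764. ✓

m = 11, n = -5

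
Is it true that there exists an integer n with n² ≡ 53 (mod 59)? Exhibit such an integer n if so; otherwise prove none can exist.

n = 17 works: 17² = 289, and 289 − 53 = 236 = 4·59.

n = 17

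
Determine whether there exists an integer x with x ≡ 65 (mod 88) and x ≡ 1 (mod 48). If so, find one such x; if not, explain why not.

x = 241

Here gcd(88, 48) = 8, and both 65 and 1 leave remainder 1 mod 8, so the system is consistent.
List candidates x ≡ 65 (mod 88): 65, 153, 241. Modulo 48 these are 17, 9, 1; 241 gives 1 as required.
Verify: 241 = 2·88 + 65 and 241 = 5·48 + 1. ✓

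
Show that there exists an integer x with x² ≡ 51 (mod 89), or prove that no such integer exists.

No, no such integer exists.

Apply Euler's criterion with the prime 89: 51 is a quadratic residue iff 51^44 ≡ 1 (mod 89), and a non-residue iff it is ≡ −1.
Repeated squaring mod 89: 51^2 = 2601 ≡ 20; 51^4 ≡ 20² = 400 ≡ 44; 51^8 ≡ 44² = 1936 ≡ 67; 51^16 ≡ 67² = 4489 ≡ 39; 51^32 ≡ 39² = 1521 ≡ 8.
Since 44 = 32 + 8 + 4, 51^44 ≡ 8 · 67 · 44; multiplying out mod 89: 8·67 = 536 ≡ 2, then 2·44 = 88 ≡ 88. Thus 51^44 ≡ 88 ≡ −1 (mod 89).
By Euler's criterion 51 is a quadratic non-residue mod 89: no x satisfies x² ≡ 51 (mod 89).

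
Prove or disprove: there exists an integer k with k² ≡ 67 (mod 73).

k = 33

k = 33 works: 33² = 1089, and 1089 − 67 = 1022 = 14·73.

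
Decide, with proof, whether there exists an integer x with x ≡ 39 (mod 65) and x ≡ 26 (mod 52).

gcd(65, 52) = 13. A simultaneous solution exists iff 39 ≡ 26 (mod 13); here 39 mod 13 = 0 = 26 mod 13, so it does.
Step through x = 39, 39 + 65, 39 + 2·65, …: the values 39, 104, 169, 234 reduce mod 52 to 39, 0, 13, 26. The value 234 hits 26.
Indeed 234 ≡ 39 (mod 65) and 234 ≡ 26 (mod 52).

x = 234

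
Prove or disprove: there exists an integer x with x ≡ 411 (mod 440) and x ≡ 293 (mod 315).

No, no such integer exists.

gcd(440, 315) = 5. If x ≡ 411 (mod 440) and x ≡ 293 (mod 315), then x ≡ 411 (mod 5) and x ≡ 293 (mod 5).
These are incompatible: 411 − 293 = 118 is not divisible by 5.
Therefore no such x exists.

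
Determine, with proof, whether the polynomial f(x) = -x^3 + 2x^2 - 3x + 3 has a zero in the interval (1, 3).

Such a root exists.

f(1) = 1 and f(3) = -15, which have opposite signs.
f is continuous everywhere (it is a polynomial), in particular on [1, 3].
By the Intermediate Value Theorem f must vanish at some point of (1, 3).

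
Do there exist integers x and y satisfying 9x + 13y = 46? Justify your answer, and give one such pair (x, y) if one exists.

x = 8, y = -2

9 and 13 are coprime, so 9x + 13y ranges over all of ℤ.
Dividing repeatedly: 13 = 1·9 + 4, 9 = 2·4 + 1, 4 = 4·1 + 0.
Working back up the chain: 1 = 9 − 2·4 = 9 − 2·(13 − 1·9) = −2·13 + 3·9. So 9·3 + 13·(-2) = 1.
Multiplying through by 46: x = 3·46 = 138, y = (-2)·46 = -92 is a solution.
The general solution is x = 138 + 13k, y = -92 − 9k; taking k = -10 gives the smaller pair x = 8, y = -2.
Indeed 9·8 + 13·(-2) = 72 − 26 = 46.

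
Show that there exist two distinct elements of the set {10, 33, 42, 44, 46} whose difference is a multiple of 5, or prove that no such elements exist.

Residues mod 5: 10↦0, 33↦3, 42↦2, 44↦4, 46↦1.
These 5 residues are pairwise different, hence no difference of two elements is divisible by 5.

No, no such pair exists.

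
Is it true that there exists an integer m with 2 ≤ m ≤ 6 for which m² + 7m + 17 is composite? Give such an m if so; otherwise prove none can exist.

At m = 2: 2² + 7·2 + 17 = 35 = 5·7, which is composite.

m = 2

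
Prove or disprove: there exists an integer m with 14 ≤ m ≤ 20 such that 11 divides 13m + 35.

There is no such integer m in that range.

For m = 14, 15, …, 20 the values of 13m + 35 modulo 11 are 8, 10, 1, 3, 5, 7, 9 respectively.
None is 0, so 11 never divides 13m + 35 on this range.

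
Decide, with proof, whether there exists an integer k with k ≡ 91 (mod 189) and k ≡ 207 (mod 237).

gcd(189, 237) = 3. If k ≡ 91 (mod 189) and k ≡ 207 (mod 237), then k ≡ 91 (mod 3) and k ≡ 207 (mod 3).
However 91 ≡ 1 and 207 ≡ 0 (mod 3), and 1 ≠ 0.
So no integer satisfies both congruences.

There is no such integer.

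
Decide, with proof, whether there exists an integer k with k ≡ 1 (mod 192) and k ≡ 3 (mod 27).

No such integer exists.

Both moduli are multiples of 3 = gcd(192, 27), so any solution would satisfy k ≡ 1 and k ≡ 3 modulo 3 simultaneously.
However 1 ≡ 1 and 3 ≡ 0 (mod 3), and 1 ≠ 0.
So no integer satisfies both congruences.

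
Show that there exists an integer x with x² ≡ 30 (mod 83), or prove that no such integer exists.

x = 69

Take x = 69. Then 69² = 4761 = 57·83 + 30, so 69² ≡ 30 (mod 83).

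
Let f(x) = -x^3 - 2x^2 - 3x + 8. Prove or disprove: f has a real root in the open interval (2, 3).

Evaluate at the endpoints: f(2) = -14, f(3) = -46 — same sign (negative).
f'(x) = -3x^2 - 4x - 3 has discriminant (-4)² − 4·(-3)·(-3) = -20 < 0, so f' has no real roots and is negative for every real x.
So f is strictly decreasing; between 2 and 3 its values lie between f(2) = -14 and f(3) = -46, all negative. Therefore f has no root in (2, 3).

f has no root in that interval.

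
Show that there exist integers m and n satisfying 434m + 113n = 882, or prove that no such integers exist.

m = 64, n = -238

Since gcd(434, 113) = 1, every integer is an integer combination of 434 and 113.
Euclidean algorithm: 434 = 3·113 + 95, 113 = 1·95 + 18, 95 = 5·18 + 5, 18 = 3·5 + 3, 5 = 1·3 + 2, 3 = 1·2 + 1, 2 = 2·1 + 0.
Unwinding: 1 = 3 − 1·2 = 3 − (5 − 1·3) = −5 + 2·3 = −5 + 2·(18 − 3·5) = 2·18 − 7·5 = 2·18 − 7·(95 − 5·18) = −7·95 + 37·18 = −7·95 + 37·(113 − 1·95) = 37·113 − 44·95 = 37·113 − 44·(434 − 3·113) = −44·434 + 169·113, i.e. 434·(-44) + 113·169 = 1.
Multiplying through by 882: m = (-44)·882 = -38808, n = 169·882 = 149058 is a solution.
Adding 344·113 to m and subtracting 344·434 from n gives the tidier solution (64, -238).
Indeed 434·64 + 113·(-238) = 27776 − 26894 = 882.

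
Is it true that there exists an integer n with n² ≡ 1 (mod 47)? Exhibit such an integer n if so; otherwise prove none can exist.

n = 46

n = 46 works: 46² = 2116, and 2116 − 1 = 2115 = 45·47.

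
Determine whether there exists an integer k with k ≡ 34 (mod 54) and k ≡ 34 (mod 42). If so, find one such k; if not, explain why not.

gcd(54, 42) = 6. A simultaneous solution exists iff 34 ≡ 34 (mod 6); here 34 mod 6 = 4 = 34 mod 6, so it does.
The smallest candidate k = 34 works directly: 34 ≡ 34 (mod 42).
Indeed 34 ≡ 34 (mod 54) and 34 ≡ 34 (mod 42).

k = 34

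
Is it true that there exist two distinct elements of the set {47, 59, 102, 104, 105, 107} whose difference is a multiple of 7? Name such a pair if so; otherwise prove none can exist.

Residues mod 7: 47↦5, 59↦3, 102↦4, 104↦6, 105↦0, 107↦2.
These 6 residues are pairwise different, hence no difference of two elements is divisible by 7.

No such pair exists.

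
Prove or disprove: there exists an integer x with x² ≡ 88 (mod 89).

x = 34

x = 34 works: 34² = 1156, and 1156 − 88 = 1068 = 12·89.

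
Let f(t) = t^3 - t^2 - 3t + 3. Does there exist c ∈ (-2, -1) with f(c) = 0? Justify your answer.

Yes, f has a root in the interval.

f(-2) = -3 and f(-1) = 4, which have opposite signs.
f is continuous everywhere (it is a polynomial), in particular on [-2, -1].
By the Intermediate Value Theorem f must vanish at some point of (-2, -1).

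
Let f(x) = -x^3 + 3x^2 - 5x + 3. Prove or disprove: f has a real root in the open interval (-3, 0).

f(-3) = 72 and f(0) = 3, both positive.
f'(x) = -3x^2 + 6x - 5 has discriminant 6² − 4·(-3)·(-5) = -24 < 0, so f' has no real roots and is negative for every real x.
So f is strictly decreasing; between -3 and 0 its values lie between f(-3) = 72 and f(0) = 3, all positive. Therefore f has no root in (-3, 0).

f has no root in that interval.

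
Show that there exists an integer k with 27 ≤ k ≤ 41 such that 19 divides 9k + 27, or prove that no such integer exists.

k = 35

For k = 27, 28, …, 34 the values 270, 279, 288, 297, 306, 315, 324, 333 are not multiples of 19. k = 35 works, since 9·35 + 27 = 342 = 18·19.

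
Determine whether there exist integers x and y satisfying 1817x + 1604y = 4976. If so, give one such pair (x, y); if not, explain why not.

x = 1168, y = -1320

1817 and 1604 are coprime, so 1817x + 1604y ranges over all of ℤ.
Run the Euclidean algorithm on 1817 and 1604: 1817 = 1·1604 + 213, 1604 = 7·213 + 113, 213 = 1·113 + 100, 113 = 1·100 + 13, 100 = 7·13 + 9, 13 = 1·9 + 4, 9 = 2·4 + 1, 4 = 4·1 + 0.
Unwinding: 1 = 9 − 2·4 = 9 − 2·(13 − 1·9) = −2·13 + 3·9 = −2·13 + 3·(100 − 7·13) = 3·100 − 23·13 = 3·100 − 23·(113 − 1·100) = −23·113 + 26·100 = −23·113 + 26·(213 − 1·113) = 26·213 − 49·113 = 26·213 − 49·(1604 − 7·213) = −49·1604 + 369·213 = −49·1604 + 369·(1817 − 1·1604) = 369·1817 − 418·1604, i.e. 1817·369 + 1604·(-418) = 1.
Times 4976: 1817·1836144 + 1604·(-2079968) = 4976, so (1836144, -2079968) solves it.
The general solution is x = 1836144 + 1604k, y = -2079968 − 1817k; taking k = -1144 gives the smaller pair x = 1168, y = -1320.
Check: 1817·1168 + 1604·(-1320) = 2122256 − 2117280 = 4976. ✓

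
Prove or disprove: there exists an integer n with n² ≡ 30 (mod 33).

Reduce modulo 11, which divides 33: we would need n² ≡ 8 (mod 11).
Since (11 − n)² ≡ n² (mod 11), it suffices to square n = 0, 1, …, 5: the residues are 0, 1, 4, 9, 5, 3.
The set of squares mod 11 is therefore {0, 1, 3, 4, 5, 9}, which does not contain 8.
Hence no integer n has n² ≡ 30 (mod 33).

No, no such integer exists.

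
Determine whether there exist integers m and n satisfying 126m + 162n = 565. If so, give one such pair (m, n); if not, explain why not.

No such integers exist.

Any value of 126m + 162n is a multiple of gcd(126, 162) = 18.
However 565 leaves remainder 7 on division by 18.
So the equation is unsolvable over ℤ.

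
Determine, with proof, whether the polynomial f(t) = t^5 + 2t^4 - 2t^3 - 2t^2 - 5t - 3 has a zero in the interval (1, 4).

Yes, f has a root in the interval.

f(1) = -9 and f(4) = 1353, which have opposite signs.
f is continuous everywhere (it is a polynomial), in particular on [1, 4].
By the Intermediate Value Theorem, f takes the value 0 somewhere in the open interval.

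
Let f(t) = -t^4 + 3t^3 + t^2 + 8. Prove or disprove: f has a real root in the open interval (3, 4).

Yes, f has a root in the interval.

f(3) = 17 and f(4) = -40, which have opposite signs.
As a polynomial, f is continuous on every closed interval.
By the Intermediate Value Theorem f must vanish at some point of (3, 4).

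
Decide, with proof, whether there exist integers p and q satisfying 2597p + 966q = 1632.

gcd(2597, 966) = 7, so every integer of the form 2597p + 966q is a multiple of 7.
But 1632 is not a multiple of 7 (it leaves remainder 1).
Therefore 2597p + 966q = 1632 has no solution in integers.

There are no such integers.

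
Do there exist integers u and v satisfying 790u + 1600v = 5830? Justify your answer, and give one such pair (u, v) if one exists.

u = 137, v = -64

Since gcd(790, 1600) = 10 and 5830 = 10·583, Bézout's identity guarantees a solution.
Dividing through by 10 reduces the equation to 79u + 160v = 583.
Euclidean algorithm: 160 = 2·79 + 2, 79 = 39·2 + 1, 2 = 2·1 + 0.
Working back up the chain: 1 = 79 − 39·2 = 79 − 39·(160 − 2·79) = −39·160 + 79·79. So 79·79 + 160·(-39) = 1.
Scaling by 583 gives the particular solution (u, v) = (46057, -22737).
The general solution is u = 46057 + 160k, v = -22737 − 79k; taking k = -287 gives the smaller pair u = 137, v = -64.
Indeed 790·137 + 1600·(-64) = 108230 − 102400 = 5830.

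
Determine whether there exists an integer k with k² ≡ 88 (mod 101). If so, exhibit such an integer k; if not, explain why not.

Take k = 47. Then 47² = 2209 = 21·101 + 88, so 47² ≡ 88 (mod 101).

k = 47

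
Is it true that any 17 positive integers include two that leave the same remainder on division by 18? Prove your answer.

Consider the 17 integers 20, 21, …, 36. They lie in distinct residue classes modulo 18, since 17 ≤ 18.
Hence this collection has no pair with equal remainders mod 18, disproving the claim.

No, the set {20, 21, 22, 23, 24, 25, 26, 27, 28, 29, 30, 31, 32, 33, 34, 35, 36} is a counterexample.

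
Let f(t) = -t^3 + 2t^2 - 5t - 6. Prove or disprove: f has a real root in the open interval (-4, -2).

Evaluate at the endpoints: f(-4) = 110, f(-2) = 20 — same sign (positive).
f'(t) = -3t^2 + 4t - 5 has discriminant 4² − 4·(-3)·(-5) = -44 < 0, so f' has no real roots and is negative for every real t.
So f is strictly decreasing; between -4 and -2 its values lie between f(-4) = 110 and f(-2) = 20, all positive. Therefore f has no root in (-4, -2).

No.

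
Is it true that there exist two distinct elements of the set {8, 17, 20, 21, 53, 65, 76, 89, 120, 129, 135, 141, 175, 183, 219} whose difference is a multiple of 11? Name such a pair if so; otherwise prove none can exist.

8 and 129 are such a pair.

Reduce each element mod 11: 8↦8, 17↦6, 20↦9, 21↦10, 53↦9, 65↦10, 76↦10, 89↦1, 120↦10, 129↦8, 135↦3, 141↦9, 175↦10, 183↦7, 219↦10. The residue 8 repeats (at 8 and 129), and 129 − 8 = 121 = 11·11.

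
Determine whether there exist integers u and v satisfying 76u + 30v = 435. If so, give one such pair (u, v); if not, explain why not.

Both 76 and 30 are divisible by gcd(76, 30) = 2, hence so is any combination 76u + 30v.
But 435 is not a multiple of 2 (it leaves remainder 1).
So the equation is unsolvable over ℤ.

There are no such integers.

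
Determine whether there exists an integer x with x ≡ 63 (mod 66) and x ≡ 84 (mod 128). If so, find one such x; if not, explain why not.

gcd(66, 128) = 2. If x ≡ 63 (mod 66) and x ≡ 84 (mod 128), then x ≡ 63 (mod 2) and x ≡ 84 (mod 2).
These are incompatible: 63 − 84 = -21 is not divisible by 2.
Therefore no such x exists.

There is no such integer.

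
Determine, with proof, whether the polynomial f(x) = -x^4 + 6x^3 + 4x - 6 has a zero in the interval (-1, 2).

Yes, f has a root in the interval.

f(-1) = -17 and f(2) = 34, which have opposite signs.
Since f is a polynomial it is continuous on [-1, 2].
By the Intermediate Value Theorem, f takes the value 0 somewhere in the open interval.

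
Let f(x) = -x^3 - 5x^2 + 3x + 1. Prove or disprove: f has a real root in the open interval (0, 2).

Yes, f has a root in the interval.

f(0) = 1 and f(2) = -21, which have opposite signs.
f is continuous everywhere (it is a polynomial), in particular on [0, 2].
By the Intermediate Value Theorem, f takes the value 0 somewhere in the open interval.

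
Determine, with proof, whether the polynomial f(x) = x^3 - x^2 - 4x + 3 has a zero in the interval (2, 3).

f(2) = -1 and f(3) = 9, which have opposite signs.
f is continuous everywhere (it is a polynomial), in particular on [2, 3].
By the Intermediate Value Theorem f must vanish at some point of (2, 3).

Such a root exists.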